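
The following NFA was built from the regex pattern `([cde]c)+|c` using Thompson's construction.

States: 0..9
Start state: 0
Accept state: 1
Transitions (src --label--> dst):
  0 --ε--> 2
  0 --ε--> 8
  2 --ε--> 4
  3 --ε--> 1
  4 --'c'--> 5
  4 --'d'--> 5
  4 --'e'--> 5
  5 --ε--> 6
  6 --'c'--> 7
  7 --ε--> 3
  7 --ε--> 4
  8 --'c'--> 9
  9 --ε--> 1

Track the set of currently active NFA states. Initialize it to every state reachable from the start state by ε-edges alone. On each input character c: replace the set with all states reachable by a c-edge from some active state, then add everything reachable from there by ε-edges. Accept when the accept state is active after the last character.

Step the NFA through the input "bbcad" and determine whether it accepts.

Answer: REJECT

Steps:
initial (ε-close {0}): {0,2,4,8}
'b' @ 1: {}  — no active states
rest 'bcad' ignored (set empty)
end set {} — state 1 not in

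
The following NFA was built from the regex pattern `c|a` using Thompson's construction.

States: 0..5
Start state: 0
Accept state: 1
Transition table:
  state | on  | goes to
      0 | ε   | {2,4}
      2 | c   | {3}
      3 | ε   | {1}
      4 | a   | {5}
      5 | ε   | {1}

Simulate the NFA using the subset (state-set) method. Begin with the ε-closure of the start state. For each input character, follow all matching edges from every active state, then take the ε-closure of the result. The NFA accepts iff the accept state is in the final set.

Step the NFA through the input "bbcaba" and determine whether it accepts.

Answer: REJECT

Trace:
start: ε-closure({0}) = {0,2,4}
'b' @ 1: {}  — no active states
rest 'bcaba' ignored (set empty)
final: {}; accept 1 not in set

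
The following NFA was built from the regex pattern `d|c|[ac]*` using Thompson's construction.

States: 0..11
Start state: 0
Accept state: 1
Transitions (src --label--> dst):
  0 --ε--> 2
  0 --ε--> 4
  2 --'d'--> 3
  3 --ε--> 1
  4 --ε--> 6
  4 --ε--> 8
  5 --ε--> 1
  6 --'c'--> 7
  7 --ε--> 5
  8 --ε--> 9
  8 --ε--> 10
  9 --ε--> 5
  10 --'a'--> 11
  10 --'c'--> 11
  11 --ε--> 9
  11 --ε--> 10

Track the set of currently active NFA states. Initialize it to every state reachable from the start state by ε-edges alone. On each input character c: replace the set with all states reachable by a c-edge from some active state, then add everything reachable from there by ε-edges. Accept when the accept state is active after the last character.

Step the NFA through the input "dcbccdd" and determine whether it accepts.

Answer: REJECT

Steps:
S₀ = ε-closure({0}) = {0,1,2,4,5,6,8,9,10}
'd' @ 1: {1,3}  [accepting]
'c' @ 2: {}  — state set empty
rest 'bccdd' ignored (set empty)
after full input: {}  (accept=1 not in)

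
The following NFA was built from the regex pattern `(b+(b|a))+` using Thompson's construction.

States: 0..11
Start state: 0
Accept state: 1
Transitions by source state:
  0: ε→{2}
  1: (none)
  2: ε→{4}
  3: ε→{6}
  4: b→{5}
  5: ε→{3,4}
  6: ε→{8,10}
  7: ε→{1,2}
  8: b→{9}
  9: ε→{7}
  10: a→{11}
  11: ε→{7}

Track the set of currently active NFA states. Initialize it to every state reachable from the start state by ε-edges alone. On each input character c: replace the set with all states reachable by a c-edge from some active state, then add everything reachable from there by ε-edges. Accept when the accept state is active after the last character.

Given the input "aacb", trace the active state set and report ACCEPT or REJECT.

initial (ε-close {0}): {0,2,4}
'a' @ 1: {}  — state set empty
rest 'acb' ignored (set empty)
after full input: {}  (accept=1 not in)

Answer: REJECT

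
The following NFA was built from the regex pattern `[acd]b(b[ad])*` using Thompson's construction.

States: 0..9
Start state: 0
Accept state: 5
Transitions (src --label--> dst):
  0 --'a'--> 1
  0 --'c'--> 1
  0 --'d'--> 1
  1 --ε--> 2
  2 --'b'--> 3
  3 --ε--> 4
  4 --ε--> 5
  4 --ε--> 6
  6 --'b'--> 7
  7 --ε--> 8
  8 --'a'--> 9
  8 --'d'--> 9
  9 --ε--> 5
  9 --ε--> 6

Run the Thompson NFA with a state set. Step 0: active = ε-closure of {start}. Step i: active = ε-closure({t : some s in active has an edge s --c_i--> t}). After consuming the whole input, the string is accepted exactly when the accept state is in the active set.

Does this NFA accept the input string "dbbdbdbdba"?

Answer: ACCEPT

Trace:
S₀ = ε-closure({0}) = {0}
'd' @ 1: {1,2}
'b' @ 2: {3,4,5,6}  [accepting]
'b' @ 3: {7,8}
'd' @ 4: {5,6,9}  [accepting]
'b' @ 5: {7,8}
'd' @ 6: {5,6,9}  [accepting]
'b' @ 7: {7,8}
'd' @ 8: {5,6,9}  [accepting]
'b' @ 9: {7,8}
'a' @ 10: {5,6,9}  [accepting]
final: {5,6,9}; accept 5 in set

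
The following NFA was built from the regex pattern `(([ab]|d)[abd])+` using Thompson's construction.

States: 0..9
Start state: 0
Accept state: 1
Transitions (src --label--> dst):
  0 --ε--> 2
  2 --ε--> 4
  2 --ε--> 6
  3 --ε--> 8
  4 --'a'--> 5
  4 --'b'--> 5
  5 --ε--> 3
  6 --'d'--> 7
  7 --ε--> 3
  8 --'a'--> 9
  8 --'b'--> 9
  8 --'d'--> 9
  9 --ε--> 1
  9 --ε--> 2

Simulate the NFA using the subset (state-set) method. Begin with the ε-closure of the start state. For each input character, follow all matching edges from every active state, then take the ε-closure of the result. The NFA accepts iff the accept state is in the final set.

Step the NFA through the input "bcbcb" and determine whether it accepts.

start: ε-closure({0}) = {0,2,4,6}
'b' @ 1: {3,5,8}
'c' @ 2: {}  — no active states
rest 'bcb' ignored (set empty)
after full input: {}  (accept=1 not in)

Answer: REJECT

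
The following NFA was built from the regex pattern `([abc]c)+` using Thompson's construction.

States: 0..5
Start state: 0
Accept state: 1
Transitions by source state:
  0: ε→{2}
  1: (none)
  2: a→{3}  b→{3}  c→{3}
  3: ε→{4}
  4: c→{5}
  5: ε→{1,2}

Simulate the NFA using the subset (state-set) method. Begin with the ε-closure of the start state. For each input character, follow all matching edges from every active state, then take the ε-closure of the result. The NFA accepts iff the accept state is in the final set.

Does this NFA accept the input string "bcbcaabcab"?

initial (ε-close {0}): {0,2}
'b' @ 1: {3,4}
'c' @ 2: {1,2,5}  (accept∈set)
'b' @ 3: {3,4}
'c' @ 4: {1,2,5}  (accept∈set)
'a' @ 5: {3,4}
'a' @ 6: {}  — dead — no transitions
rest 'bcab' ignored (set empty)
after full input: {}  (accept=1 not in)

Answer: REJECT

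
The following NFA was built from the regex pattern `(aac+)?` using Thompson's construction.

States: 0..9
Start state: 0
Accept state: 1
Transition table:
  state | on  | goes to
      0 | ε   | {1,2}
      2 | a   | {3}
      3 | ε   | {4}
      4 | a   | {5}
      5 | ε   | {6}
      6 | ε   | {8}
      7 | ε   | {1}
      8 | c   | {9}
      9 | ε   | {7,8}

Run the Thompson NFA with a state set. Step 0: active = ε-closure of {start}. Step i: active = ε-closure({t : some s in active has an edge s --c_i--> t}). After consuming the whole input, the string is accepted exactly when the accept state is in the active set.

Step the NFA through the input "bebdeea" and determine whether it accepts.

Answer: REJECT

Steps:
start: ε-closure({0}) = {0,1,2}
'b' @ 1: {}  — dead — no transitions
rest 'ebdeea' ignored (set empty)
end set {} — state 1 not in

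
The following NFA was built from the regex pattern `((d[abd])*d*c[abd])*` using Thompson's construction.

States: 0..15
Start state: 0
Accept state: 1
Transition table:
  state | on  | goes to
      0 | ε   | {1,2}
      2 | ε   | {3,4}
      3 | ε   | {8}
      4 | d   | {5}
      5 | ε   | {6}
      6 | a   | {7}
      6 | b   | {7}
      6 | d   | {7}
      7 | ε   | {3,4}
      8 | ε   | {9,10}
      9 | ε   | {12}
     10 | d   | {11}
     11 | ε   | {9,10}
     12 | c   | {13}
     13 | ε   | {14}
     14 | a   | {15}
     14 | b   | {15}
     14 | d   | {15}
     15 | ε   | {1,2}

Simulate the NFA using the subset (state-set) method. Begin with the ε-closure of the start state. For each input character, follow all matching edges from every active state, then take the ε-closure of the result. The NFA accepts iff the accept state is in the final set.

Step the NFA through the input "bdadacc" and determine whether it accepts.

initial (ε-close {0}): {0,1,2,3,4,8,9,10,12}
'b' @ 1: {}  — no active states
rest 'dadacc' ignored (set empty)
after full input: {}  (accept=1 not in)

Answer: REJECT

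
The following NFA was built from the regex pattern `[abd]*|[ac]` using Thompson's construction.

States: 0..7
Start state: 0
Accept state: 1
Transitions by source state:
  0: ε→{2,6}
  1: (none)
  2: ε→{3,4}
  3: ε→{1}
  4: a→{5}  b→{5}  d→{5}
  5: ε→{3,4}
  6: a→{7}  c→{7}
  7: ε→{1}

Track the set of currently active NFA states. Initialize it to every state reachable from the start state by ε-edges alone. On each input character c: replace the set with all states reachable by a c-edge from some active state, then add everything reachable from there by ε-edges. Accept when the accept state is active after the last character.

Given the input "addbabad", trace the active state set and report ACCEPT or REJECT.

initial (ε-close {0}): {0,1,2,3,4,6}
'a' @ 1: {1,3,4,5,7}  (accept∈set)
'd' @ 2: {1,3,4,5}  (accept∈set)
'd' @ 3: {1,3,4,5}  (accept∈set)
'b' @ 4: {1,3,4,5}  (accept∈set)
'a' @ 5: {1,3,4,5}  (accept∈set)
'b' @ 6: {1,3,4,5}  (accept∈set)
'a' @ 7: {1,3,4,5}  (accept∈set)
'd' @ 8: {1,3,4,5}  (accept∈set)
end set {1,3,4,5} — state 1 in

Answer: ACCEPT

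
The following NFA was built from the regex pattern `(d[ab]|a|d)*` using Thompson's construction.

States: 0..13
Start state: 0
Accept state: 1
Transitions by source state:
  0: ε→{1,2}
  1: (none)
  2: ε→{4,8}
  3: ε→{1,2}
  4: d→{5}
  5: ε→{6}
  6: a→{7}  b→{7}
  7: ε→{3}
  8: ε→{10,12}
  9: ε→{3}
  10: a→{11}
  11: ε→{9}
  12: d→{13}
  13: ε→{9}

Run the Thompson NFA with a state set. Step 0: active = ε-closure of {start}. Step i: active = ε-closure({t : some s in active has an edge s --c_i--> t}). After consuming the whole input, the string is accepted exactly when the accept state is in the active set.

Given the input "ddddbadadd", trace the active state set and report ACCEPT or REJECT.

start: ε-closure({0}) = {0,1,2,4,8,10,12}
'd' @ 1: {1,2,3,4,5,6,8,9,10,12,13}  [accepting]
'd' @ 2: {1,2,3,4,5,6,8,9,10,12,13}  [accepting]
'd' @ 3: {1,2,3,4,5,6,8,9,10,12,13}  [accepting]
'd' @ 4: {1,2,3,4,5,6,8,9,10,12,13}  [accepting]
'b' @ 5: {1,2,3,4,7,8,10,12}  [accepting]
'a' @ 6: {1,2,3,4,8,9,10,11,12}  [accepting]
'd' @ 7: {1,2,3,4,5,6,8,9,10,12,13}  [accepting]
'a' @ 8: {1,2,3,4,7,8,9,10,11,12}  [accepting]
'd' @ 9: {1,2,3,4,5,6,8,9,10,12,13}  [accepting]
'd' @ 10: {1,2,3,4,5,6,8,9,10,12,13}  [accepting]
end set {1,2,3,4,5,6,8,9,10,12,13} — state 1 in

Answer: ACCEPT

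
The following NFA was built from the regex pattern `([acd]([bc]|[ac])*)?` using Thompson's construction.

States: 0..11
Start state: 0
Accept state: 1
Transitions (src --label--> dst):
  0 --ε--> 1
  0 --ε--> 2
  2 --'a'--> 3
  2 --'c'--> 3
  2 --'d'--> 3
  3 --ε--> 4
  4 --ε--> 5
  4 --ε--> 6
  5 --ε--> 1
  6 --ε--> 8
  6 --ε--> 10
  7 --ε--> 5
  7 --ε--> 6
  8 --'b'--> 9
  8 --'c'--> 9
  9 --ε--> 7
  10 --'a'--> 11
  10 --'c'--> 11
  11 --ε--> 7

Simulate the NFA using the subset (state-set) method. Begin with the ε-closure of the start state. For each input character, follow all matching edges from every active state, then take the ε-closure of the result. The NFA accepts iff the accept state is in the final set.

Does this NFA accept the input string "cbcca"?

start: ε-closure({0}) = {0,1,2}
'c' @ 1: {1,3,4,5,6,8,10}  [accepting]
'b' @ 2: {1,5,6,7,8,9,10}  [accepting]
'c' @ 3: {1,5,6,7,8,9,10,11}  [accepting]
'c' @ 4: {1,5,6,7,8,9,10,11}  [accepting]
'a' @ 5: {1,5,6,7,8,10,11}  [accepting]
final: {1,5,6,7,8,10,11}; accept 1 in set

Answer: ACCEPT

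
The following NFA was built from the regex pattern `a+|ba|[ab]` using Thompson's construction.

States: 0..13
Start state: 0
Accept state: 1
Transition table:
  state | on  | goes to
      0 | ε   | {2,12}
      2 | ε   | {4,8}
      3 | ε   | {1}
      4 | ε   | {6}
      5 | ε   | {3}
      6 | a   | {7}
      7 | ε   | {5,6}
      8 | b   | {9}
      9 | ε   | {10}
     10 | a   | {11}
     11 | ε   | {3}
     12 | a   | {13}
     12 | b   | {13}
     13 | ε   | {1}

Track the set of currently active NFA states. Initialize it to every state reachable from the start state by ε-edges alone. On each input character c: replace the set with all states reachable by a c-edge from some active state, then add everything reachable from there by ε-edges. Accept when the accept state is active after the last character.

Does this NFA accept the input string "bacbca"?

Answer: REJECT

Steps:
S₀ = ε-closure({0}) = {0,2,4,6,8,12}
'b' @ 1: {1,9,10,13}  [accepting]
'a' @ 2: {1,3,11}  [accepting]
'c' @ 3: {}  — no active states
rest 'bca' ignored (set empty)
end set {} — state 1 not in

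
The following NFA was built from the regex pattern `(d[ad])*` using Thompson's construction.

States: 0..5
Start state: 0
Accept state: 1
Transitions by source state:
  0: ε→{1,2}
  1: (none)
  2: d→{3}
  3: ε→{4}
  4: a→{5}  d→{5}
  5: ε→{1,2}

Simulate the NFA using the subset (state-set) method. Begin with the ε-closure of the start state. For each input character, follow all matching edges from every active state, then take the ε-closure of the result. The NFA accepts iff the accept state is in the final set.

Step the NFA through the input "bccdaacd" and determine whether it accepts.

S₀ = ε-closure({0}) = {0,1,2}
'b' @ 1: {}  — state set empty
rest 'ccdaacd' ignored (set empty)
after full input: {}  (accept=1 not in)

Answer: REJECT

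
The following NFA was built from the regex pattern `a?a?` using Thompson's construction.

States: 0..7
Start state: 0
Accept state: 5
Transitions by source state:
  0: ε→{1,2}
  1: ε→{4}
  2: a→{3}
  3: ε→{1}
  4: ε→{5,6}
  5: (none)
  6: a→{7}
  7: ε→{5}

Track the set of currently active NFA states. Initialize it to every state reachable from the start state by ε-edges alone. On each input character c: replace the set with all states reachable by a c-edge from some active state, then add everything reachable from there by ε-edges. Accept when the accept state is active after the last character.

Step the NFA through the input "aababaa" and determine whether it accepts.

S₀ = ε-closure({0}) = {0,1,2,4,5,6}
'a' @ 1: {1,3,4,5,6,7}  [accepting]
'a' @ 2: {5,7}  [accepting]
'b' @ 3: {}  — no active states
rest 'abaa' ignored (set empty)
end set {} — state 5 not in

Answer: REJECT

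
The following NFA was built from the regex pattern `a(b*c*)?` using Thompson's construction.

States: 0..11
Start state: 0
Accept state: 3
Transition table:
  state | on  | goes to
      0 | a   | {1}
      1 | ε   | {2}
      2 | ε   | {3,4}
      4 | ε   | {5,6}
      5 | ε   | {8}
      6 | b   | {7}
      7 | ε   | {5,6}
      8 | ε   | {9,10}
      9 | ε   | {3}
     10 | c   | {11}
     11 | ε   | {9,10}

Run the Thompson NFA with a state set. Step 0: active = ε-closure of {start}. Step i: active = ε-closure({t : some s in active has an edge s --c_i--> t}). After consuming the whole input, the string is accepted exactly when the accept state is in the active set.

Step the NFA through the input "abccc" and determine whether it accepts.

Answer: ACCEPT

Trace:
S₀ = ε-closure({0}) = {0}
'a' @ 1: {1,2,3,4,5,6,8,9,10}  ✓accept
'b' @ 2: {3,5,6,7,8,9,10}  ✓accept
'c' @ 3: {3,9,10,11}  ✓accept
'c' @ 4: {3,9,10,11}  ✓accept
'c' @ 5: {3,9,10,11}  ✓accept
end set {3,9,10,11} — state 3 in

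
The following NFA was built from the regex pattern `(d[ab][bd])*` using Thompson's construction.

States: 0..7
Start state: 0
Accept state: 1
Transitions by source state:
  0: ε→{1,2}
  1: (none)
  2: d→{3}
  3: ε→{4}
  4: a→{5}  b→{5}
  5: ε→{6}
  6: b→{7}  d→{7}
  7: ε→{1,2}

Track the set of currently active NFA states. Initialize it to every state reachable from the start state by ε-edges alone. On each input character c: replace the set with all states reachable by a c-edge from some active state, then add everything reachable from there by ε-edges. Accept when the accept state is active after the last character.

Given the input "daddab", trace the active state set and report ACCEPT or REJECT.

initial (ε-close {0}): {0,1,2}
'd' @ 1: {3,4}
'a' @ 2: {5,6}
'd' @ 3: {1,2,7}  [accepting]
'd' @ 4: {3,4}
'a' @ 5: {5,6}
'b' @ 6: {1,2,7}  [accepting]
final: {1,2,7}; accept 1 in set

Answer: ACCEPT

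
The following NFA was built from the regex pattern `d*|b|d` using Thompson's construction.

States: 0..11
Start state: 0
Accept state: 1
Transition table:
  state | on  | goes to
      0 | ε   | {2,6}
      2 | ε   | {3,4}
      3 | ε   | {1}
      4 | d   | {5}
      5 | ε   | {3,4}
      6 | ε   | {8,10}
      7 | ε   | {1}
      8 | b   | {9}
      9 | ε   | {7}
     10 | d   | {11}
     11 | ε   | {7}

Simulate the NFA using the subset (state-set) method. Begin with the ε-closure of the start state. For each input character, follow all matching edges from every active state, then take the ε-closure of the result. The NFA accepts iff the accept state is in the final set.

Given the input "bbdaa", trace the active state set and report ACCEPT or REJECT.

Answer: REJECT

Trace:
start: ε-closure({0}) = {0,1,2,3,4,6,8,10}
'b' @ 1: {1,7,9}  [accepting]
'b' @ 2: {}  — dead — no transitions
rest 'daa' ignored (set empty)
end set {} — state 1 not in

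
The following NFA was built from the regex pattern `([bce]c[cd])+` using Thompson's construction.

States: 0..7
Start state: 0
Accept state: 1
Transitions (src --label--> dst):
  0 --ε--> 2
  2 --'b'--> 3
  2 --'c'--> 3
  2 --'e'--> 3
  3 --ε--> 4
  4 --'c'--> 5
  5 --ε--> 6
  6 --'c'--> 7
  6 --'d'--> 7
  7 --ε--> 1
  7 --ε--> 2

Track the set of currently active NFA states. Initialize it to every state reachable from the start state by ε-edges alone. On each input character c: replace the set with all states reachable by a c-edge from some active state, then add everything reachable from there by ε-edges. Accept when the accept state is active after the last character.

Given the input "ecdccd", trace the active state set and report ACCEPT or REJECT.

initial (ε-close {0}): {0,2}
'e' @ 1: {3,4}
'c' @ 2: {5,6}
'd' @ 3: {1,2,7}  [accepting]
'c' @ 4: {3,4}
'c' @ 5: {5,6}
'd' @ 6: {1,2,7}  [accepting]
end set {1,2,7} — state 1 in

Answer: ACCEPT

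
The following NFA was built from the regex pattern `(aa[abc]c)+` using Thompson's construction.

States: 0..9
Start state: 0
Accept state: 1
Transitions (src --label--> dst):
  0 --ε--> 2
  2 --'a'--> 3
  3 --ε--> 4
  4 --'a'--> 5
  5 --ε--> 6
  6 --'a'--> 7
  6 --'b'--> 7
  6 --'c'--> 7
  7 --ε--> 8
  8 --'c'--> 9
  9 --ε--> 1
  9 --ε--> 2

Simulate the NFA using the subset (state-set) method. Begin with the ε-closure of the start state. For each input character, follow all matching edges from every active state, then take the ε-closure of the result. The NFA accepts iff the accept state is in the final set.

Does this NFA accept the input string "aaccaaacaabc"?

Answer: ACCEPT

Steps:
S₀ = ε-closure({0}) = {0,2}
'a' @ 1: {3,4}
'a' @ 2: {5,6}
'c' @ 3: {7,8}
'c' @ 4: {1,2,9}  ✓accept
'a' @ 5: {3,4}
'a' @ 6: {5,6}
'a' @ 7: {7,8}
'c' @ 8: {1,2,9}  ✓accept
'a' @ 9: {3,4}
'a' @ 10: {5,6}
'b' @ 11: {7,8}
'c' @ 12: {1,2,9}  ✓accept
end set {1,2,9} — state 1 in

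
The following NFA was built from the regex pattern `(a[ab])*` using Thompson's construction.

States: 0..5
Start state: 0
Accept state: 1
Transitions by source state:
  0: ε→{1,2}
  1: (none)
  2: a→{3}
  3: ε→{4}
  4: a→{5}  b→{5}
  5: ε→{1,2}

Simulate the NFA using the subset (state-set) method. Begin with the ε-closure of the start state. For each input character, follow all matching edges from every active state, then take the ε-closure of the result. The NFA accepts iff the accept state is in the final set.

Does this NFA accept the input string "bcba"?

Answer: REJECT

Trace:
start: ε-closure({0}) = {0,1,2}
'b' @ 1: {}  — no active states
rest 'cba' ignored (set empty)
final: {}; accept 1 not in set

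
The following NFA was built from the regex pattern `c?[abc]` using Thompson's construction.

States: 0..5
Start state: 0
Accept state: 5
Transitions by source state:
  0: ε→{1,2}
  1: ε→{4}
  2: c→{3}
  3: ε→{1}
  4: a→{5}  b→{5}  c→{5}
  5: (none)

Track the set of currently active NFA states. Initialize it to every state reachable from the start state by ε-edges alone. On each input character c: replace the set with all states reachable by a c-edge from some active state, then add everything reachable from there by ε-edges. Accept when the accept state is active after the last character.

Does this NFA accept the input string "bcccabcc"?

S₀ = ε-closure({0}) = {0,1,2,4}
'b' @ 1: {5}  ✓accept
'c' @ 2: {}  — dead — no transitions
rest 'ccabcc' ignored (set empty)
final: {}; accept 5 not in set

Answer: REJECT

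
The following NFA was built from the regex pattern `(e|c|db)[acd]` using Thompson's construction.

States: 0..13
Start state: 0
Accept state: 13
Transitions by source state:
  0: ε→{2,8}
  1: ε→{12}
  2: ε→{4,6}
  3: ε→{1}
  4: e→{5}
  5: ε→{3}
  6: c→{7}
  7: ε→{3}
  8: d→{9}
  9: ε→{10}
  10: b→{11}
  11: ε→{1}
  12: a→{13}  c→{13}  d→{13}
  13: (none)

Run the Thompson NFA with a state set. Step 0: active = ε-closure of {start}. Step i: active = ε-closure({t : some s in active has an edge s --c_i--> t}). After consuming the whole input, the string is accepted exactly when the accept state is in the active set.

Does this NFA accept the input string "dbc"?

start: ε-closure({0}) = {0,2,4,6,8}
'd' @ 1: {9,10}
'b' @ 2: {1,11,12}
'c' @ 3: {13}  (accept∈set)
end set {13} — state 13 in

Answer: ACCEPT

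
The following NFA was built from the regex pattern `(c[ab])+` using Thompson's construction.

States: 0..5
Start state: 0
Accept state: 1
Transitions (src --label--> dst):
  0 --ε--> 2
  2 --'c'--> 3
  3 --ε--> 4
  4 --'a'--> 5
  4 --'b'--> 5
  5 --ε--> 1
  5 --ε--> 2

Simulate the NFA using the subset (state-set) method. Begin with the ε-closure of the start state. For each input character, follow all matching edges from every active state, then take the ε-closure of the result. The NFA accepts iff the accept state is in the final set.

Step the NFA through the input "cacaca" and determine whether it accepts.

S₀ = ε-closure({0}) = {0,2}
'c' @ 1: {3,4}
'a' @ 2: {1,2,5}  [accepting]
'c' @ 3: {3,4}
'a' @ 4: {1,2,5}  [accepting]
'c' @ 5: {3,4}
'a' @ 6: {1,2,5}  [accepting]
end set {1,2,5} — state 1 in

Answer: ACCEPT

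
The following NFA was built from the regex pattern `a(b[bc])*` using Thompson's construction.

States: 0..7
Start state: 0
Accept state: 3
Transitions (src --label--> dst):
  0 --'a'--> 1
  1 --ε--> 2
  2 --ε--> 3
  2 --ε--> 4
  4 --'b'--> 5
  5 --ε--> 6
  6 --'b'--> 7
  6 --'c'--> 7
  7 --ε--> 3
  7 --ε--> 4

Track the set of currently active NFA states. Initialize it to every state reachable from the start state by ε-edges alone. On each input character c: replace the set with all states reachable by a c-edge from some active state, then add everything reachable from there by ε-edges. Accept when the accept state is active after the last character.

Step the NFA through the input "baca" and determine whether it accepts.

Answer: REJECT

Derivation:
initial (ε-close {0}): {0}
'b' @ 1: {}  — no active states
rest 'aca' ignored (set empty)
final: {}; accept 3 not in set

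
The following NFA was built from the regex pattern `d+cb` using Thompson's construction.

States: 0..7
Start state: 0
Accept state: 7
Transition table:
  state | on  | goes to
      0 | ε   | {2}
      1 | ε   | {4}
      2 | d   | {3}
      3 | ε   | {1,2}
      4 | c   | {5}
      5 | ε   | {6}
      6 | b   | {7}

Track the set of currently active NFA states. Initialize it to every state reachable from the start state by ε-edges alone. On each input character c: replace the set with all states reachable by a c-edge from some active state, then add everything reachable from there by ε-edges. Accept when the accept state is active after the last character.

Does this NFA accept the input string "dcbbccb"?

initial (ε-close {0}): {0,2}
'd' @ 1: {1,2,3,4}
'c' @ 2: {5,6}
'b' @ 3: {7}  (accept∈set)
'b' @ 4: {}  — state set empty
rest 'ccb' ignored (set empty)
end set {} — state 7 not in

Answer: REJECT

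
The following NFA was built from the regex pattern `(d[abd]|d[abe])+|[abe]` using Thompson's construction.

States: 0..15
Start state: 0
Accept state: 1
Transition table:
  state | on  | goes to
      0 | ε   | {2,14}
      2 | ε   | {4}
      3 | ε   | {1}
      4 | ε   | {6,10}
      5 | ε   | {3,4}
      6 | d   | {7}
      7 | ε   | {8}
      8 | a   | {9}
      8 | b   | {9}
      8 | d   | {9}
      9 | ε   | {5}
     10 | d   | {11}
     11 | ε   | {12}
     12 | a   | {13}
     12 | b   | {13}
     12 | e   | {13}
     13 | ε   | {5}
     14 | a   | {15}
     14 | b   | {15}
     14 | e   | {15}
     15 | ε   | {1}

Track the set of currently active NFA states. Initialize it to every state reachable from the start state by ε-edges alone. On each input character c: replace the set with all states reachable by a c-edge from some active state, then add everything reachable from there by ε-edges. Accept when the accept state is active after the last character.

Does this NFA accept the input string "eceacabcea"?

Answer: REJECT

Steps:
start: ε-closure({0}) = {0,2,4,6,10,14}
'e' @ 1: {1,15}  (accept∈set)
'c' @ 2: {}  — state set empty
rest 'eacabcea' ignored (set empty)
after full input: {}  (accept=1 not in)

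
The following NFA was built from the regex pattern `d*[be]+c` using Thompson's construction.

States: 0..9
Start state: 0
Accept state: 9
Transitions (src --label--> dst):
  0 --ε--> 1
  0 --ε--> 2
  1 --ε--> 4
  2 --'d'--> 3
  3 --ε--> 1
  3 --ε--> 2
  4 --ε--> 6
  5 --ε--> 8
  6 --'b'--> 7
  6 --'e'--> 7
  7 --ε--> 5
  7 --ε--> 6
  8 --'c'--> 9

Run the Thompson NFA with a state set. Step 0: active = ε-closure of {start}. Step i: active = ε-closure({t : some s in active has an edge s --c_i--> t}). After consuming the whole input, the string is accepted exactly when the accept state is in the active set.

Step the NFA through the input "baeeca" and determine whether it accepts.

Answer: REJECT

Derivation:
S₀ = ε-closure({0}) = {0,1,2,4,6}
'b' @ 1: {5,6,7,8}
'a' @ 2: {}  — no active states
rest 'eeca' ignored (set empty)
after full input: {}  (accept=9 not in)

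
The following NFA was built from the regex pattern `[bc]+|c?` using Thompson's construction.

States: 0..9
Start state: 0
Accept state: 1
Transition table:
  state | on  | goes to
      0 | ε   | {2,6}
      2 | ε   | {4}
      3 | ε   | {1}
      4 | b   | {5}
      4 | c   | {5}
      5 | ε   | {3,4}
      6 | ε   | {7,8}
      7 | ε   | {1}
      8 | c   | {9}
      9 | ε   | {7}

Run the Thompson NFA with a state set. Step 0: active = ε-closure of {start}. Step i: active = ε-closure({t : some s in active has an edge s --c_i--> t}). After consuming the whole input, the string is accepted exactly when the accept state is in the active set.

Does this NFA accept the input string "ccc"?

Answer: ACCEPT

Trace:
S₀ = ε-closure({0}) = {0,1,2,4,6,7,8}
'c' @ 1: {1,3,4,5,7,9}  ✓accept
'c' @ 2: {1,3,4,5}  ✓accept
'c' @ 3: {1,3,4,5}  ✓accept
end set {1,3,4,5} — state 1 in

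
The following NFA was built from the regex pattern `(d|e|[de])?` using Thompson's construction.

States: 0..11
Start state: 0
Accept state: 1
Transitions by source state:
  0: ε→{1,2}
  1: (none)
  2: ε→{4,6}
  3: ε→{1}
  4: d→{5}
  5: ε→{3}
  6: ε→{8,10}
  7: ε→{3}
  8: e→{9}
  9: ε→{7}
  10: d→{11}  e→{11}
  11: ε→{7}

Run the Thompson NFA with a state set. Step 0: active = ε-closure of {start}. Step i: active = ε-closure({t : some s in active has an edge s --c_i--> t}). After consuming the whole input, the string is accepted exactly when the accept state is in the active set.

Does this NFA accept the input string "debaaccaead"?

Answer: REJECT

Trace:
start: ε-closure({0}) = {0,1,2,4,6,8,10}
'd' @ 1: {1,3,5,7,11}  ✓accept
'e' @ 2: {}  — dead — no transitions
rest 'baaccaead' ignored (set empty)
final: {}; accept 1 not in set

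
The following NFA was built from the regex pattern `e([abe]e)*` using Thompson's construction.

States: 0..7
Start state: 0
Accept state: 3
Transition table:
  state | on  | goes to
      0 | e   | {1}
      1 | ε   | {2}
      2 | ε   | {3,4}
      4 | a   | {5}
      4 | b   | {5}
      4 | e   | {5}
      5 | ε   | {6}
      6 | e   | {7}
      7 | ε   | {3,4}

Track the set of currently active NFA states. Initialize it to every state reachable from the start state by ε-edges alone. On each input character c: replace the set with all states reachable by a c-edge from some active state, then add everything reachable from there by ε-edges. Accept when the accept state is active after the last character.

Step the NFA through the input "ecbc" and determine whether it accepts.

initial (ε-close {0}): {0}
'e' @ 1: {1,2,3,4}  (accept∈set)
'c' @ 2: {}  — state set empty
rest 'bc' ignored (set empty)
end set {} — state 3 not in

Answer: REJECT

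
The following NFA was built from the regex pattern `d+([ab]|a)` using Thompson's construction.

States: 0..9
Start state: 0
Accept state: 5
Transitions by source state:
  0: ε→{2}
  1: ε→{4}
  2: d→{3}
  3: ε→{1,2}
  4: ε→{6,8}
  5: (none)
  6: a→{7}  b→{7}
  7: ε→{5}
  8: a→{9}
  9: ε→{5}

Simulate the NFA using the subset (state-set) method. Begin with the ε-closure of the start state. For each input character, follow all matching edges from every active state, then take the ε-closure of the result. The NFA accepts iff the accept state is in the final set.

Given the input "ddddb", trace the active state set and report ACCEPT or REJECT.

Answer: ACCEPT

Steps:
initial (ε-close {0}): {0,2}
'd' @ 1: {1,2,3,4,6,8}
'd' @ 2: {1,2,3,4,6,8}
'd' @ 3: {1,2,3,4,6,8}
'd' @ 4: {1,2,3,4,6,8}
'b' @ 5: {5,7}  [accepting]
after full input: {5,7}  (accept=5 in)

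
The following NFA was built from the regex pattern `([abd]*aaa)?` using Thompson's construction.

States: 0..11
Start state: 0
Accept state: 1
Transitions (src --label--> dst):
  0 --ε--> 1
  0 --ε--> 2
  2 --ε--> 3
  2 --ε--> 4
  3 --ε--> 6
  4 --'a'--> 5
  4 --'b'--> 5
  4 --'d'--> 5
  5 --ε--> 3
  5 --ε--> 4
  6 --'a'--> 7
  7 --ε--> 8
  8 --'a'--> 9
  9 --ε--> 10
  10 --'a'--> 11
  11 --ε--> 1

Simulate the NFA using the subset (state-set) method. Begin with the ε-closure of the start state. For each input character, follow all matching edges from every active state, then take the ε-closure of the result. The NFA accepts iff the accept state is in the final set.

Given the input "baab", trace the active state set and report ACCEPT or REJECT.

Answer: REJECT

Derivation:
start: ε-closure({0}) = {0,1,2,3,4,6}
'b' @ 1: {3,4,5,6}
'a' @ 2: {3,4,5,6,7,8}
'a' @ 3: {3,4,5,6,7,8,9,10}
'b' @ 4: {3,4,5,6}
after full input: {3,4,5,6}  (accept=1 not in)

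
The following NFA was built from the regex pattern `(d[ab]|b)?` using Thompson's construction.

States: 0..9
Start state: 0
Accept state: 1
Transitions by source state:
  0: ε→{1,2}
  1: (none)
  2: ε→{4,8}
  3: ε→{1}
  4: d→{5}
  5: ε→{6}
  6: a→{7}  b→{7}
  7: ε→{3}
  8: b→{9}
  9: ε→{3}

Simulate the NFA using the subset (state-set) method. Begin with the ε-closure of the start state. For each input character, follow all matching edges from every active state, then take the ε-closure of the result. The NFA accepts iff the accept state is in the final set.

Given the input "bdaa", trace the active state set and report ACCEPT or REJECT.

S₀ = ε-closure({0}) = {0,1,2,4,8}
'b' @ 1: {1,3,9}  (accept∈set)
'd' @ 2: {}  — state set empty
rest 'aa' ignored (set empty)
after full input: {}  (accept=1 not in)

Answer: REJECT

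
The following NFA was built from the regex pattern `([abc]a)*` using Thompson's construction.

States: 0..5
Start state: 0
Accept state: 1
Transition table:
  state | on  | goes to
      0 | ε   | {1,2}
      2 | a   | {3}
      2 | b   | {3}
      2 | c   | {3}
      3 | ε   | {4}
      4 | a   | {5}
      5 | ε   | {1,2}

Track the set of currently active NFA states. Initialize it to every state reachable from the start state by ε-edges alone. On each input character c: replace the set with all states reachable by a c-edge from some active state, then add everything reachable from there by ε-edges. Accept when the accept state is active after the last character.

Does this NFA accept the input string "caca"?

Answer: ACCEPT

Derivation:
start: ε-closure({0}) = {0,1,2}
'c' @ 1: {3,4}
'a' @ 2: {1,2,5}  [accepting]
'c' @ 3: {3,4}
'a' @ 4: {1,2,5}  [accepting]
end set {1,2,5} — state 1 in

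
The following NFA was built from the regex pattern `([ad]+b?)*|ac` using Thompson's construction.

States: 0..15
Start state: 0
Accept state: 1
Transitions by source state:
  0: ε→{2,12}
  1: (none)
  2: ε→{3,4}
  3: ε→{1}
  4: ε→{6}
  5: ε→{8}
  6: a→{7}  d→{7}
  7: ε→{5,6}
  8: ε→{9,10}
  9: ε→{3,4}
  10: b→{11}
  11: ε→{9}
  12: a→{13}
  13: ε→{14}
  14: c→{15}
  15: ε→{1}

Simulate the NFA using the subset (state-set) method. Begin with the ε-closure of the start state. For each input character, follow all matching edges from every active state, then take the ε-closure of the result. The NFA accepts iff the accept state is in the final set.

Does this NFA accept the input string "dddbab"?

S₀ = ε-closure({0}) = {0,1,2,3,4,6,12}
'd' @ 1: {1,3,4,5,6,7,8,9,10}  ✓accept
'd' @ 2: {1,3,4,5,6,7,8,9,10}  ✓accept
'd' @ 3: {1,3,4,5,6,7,8,9,10}  ✓accept
'b' @ 4: {1,3,4,6,9,11}  ✓accept
'a' @ 5: {1,3,4,5,6,7,8,9,10}  ✓accept
'b' @ 6: {1,3,4,6,9,11}  ✓accept
final: {1,3,4,6,9,11}; accept 1 in set

Answer: ACCEPT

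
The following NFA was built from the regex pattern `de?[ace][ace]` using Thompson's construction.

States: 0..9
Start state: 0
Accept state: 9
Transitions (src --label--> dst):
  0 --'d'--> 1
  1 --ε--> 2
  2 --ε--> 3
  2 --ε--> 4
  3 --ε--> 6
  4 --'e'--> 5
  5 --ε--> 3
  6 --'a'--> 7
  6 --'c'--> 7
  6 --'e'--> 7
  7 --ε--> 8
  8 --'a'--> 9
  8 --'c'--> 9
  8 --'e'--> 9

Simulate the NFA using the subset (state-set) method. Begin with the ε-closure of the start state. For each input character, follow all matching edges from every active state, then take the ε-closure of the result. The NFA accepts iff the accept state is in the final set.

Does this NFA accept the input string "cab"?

initial (ε-close {0}): {0}
'c' @ 1: {}  — state set empty
rest 'ab' ignored (set empty)
after full input: {}  (accept=9 not in)

Answer: REJECT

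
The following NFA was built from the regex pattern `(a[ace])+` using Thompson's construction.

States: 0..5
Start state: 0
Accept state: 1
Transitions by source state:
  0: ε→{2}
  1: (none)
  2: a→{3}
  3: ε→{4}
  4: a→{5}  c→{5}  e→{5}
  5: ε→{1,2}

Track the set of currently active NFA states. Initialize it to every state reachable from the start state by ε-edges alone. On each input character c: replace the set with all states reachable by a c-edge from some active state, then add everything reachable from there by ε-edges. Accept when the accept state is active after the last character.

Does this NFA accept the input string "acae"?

Answer: ACCEPT

Trace:
start: ε-closure({0}) = {0,2}
'a' @ 1: {3,4}
'c' @ 2: {1,2,5}  (accept∈set)
'a' @ 3: {3,4}
'e' @ 4: {1,2,5}  (accept∈set)
after full input: {1,2,5}  (accept=1 in)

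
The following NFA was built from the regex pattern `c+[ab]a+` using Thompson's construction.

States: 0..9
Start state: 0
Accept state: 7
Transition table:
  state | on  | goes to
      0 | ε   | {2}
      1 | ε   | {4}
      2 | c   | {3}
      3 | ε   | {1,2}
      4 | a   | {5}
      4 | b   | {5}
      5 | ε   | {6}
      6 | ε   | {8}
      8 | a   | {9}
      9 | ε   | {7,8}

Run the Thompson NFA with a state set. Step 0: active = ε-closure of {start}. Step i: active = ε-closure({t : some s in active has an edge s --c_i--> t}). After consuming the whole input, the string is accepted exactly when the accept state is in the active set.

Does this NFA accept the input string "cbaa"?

start: ε-closure({0}) = {0,2}
'c' @ 1: {1,2,3,4}
'b' @ 2: {5,6,8}
'a' @ 3: {7,8,9}  [accepting]
'a' @ 4: {7,8,9}  [accepting]
final: {7,8,9}; accept 7 in set

Answer: ACCEPT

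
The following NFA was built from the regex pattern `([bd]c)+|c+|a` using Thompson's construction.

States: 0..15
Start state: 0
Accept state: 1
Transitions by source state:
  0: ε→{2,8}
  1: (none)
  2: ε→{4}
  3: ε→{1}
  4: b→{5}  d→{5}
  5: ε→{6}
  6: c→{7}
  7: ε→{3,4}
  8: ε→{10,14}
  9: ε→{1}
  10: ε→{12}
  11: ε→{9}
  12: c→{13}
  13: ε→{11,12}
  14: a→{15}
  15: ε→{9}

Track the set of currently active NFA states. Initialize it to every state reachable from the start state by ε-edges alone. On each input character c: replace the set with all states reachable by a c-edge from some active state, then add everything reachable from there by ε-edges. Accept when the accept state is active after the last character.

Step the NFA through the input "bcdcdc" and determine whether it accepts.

Answer: ACCEPT

Trace:
initial (ε-close {0}): {0,2,4,8,10,12,14}
'b' @ 1: {5,6}
'c' @ 2: {1,3,4,7}  ✓accept
'd' @ 3: {5,6}
'c' @ 4: {1,3,4,7}  ✓accept
'd' @ 5: {5,6}
'c' @ 6: {1,3,4,7}  ✓accept
end set {1,3,4,7} — state 1 in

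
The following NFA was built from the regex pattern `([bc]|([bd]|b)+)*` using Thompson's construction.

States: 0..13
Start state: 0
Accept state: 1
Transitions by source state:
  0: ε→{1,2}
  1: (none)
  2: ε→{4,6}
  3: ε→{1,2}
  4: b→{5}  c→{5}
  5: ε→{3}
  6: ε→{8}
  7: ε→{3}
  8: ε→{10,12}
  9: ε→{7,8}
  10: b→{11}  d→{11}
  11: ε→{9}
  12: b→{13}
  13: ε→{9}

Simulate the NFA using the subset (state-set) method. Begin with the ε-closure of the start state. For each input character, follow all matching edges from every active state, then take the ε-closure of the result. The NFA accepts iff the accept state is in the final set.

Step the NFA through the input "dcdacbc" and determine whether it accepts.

Answer: REJECT

Derivation:
initial (ε-close {0}): {0,1,2,4,6,8,10,12}
'd' @ 1: {1,2,3,4,6,7,8,9,10,11,12}  ✓accept
'c' @ 2: {1,2,3,4,5,6,8,10,12}  ✓accept
'd' @ 3: {1,2,3,4,6,7,8,9,10,11,12}  ✓accept
'a' @ 4: {}  — dead — no transitions
rest 'cbc' ignored (set empty)
final: {}; accept 1 not in set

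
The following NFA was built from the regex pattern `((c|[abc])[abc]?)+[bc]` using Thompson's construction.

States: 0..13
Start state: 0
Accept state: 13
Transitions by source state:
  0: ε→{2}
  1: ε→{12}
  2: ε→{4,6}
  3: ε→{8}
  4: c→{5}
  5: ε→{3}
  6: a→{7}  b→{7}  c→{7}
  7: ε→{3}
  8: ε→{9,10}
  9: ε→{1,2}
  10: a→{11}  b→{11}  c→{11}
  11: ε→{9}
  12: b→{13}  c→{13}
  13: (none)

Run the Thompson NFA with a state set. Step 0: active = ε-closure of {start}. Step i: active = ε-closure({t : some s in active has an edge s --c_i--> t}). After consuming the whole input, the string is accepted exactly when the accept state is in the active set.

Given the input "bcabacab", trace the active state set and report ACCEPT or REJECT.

S₀ = ε-closure({0}) = {0,2,4,6}
'b' @ 1: {1,2,3,4,6,7,8,9,10,12}
'c' @ 2: {1,2,3,4,5,6,7,8,9,10,11,12,13}  [accepting]
'a' @ 3: {1,2,3,4,6,7,8,9,10,11,12}
'b' @ 4: {1,2,3,4,6,7,8,9,10,11,12,13}  [accepting]
'a' @ 5: {1,2,3,4,6,7,8,9,10,11,12}
'c' @ 6: {1,2,3,4,5,6,7,8,9,10,11,12,13}  [accepting]
'a' @ 7: {1,2,3,4,6,7,8,9,10,11,12}
'b' @ 8: {1,2,3,4,6,7,8,9,10,11,12,13}  [accepting]
end set {1,2,3,4,6,7,8,9,10,11,12,13} — state 13 in

Answer: ACCEPT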